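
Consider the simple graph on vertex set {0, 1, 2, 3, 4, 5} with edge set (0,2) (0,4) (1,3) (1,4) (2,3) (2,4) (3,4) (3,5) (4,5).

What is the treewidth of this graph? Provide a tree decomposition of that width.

Treewidth 2.
One such decomposition:
Bags: B1 = {3, 4, 5}  B2 = {2, 3, 4}  B3 = {1, 3, 4}  B4 = {0, 2, 4}
Tree: B1–B2, B1–B3, B2–B4

Each bag holds 3 vertices, so the decomposition has width 2, which upper-bounds the treewidth. For the lower bound, the 3 vertices {0, 2, 4} are pairwise adjacent, and any tree decomposition puts a clique entirely inside one bag — forcing width ≥ 2. Therefore the treewidth is 2.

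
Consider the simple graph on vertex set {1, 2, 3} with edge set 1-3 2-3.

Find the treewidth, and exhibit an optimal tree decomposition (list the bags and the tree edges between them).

Treewidth 1.
Bags: B1 = {1, 3}  B2 = {2, 3}
Tree: B1–B2

Every bag has size at most 2, so the width is 2 − 1 = 1 and tw(G) ≤ 1. Any graph with an edge has treewidth ≥ 1, and G has the edge 1–3. The upper and lower bounds meet at 1, so that is the treewidth.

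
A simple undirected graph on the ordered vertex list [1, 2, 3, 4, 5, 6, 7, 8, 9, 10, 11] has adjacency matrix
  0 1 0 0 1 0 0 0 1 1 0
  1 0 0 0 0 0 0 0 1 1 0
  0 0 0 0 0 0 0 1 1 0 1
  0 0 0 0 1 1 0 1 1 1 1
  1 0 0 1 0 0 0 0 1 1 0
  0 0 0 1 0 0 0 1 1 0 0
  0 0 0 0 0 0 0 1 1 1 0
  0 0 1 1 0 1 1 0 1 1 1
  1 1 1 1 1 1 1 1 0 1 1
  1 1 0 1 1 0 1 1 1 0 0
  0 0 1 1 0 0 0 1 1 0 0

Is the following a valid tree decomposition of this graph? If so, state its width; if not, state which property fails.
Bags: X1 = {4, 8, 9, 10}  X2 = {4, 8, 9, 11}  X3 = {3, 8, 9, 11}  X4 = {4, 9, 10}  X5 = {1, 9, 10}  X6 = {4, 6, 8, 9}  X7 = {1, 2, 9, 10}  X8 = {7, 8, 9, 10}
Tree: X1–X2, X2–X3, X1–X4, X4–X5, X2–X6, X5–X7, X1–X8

A tree decomposition must satisfy three properties: every vertex lies in some bag; for every edge, both endpoints lie together in some bag; and for every vertex, the bags containing it form a connected subtree. Here vertex 5 appears in no bag, so the decomposition is invalid.

No — vertex 5 appears in no bag.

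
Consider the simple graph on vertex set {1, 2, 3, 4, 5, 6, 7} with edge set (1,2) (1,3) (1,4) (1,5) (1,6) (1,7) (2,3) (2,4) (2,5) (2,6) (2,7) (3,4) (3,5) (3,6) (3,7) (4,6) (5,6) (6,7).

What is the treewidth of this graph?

4

A width-4 tree decomposition is:
Bags: B1 = {1, 2, 3, 5, 6}  B2 = {1, 2, 3, 4, 6}  B3 = {1, 2, 3, 6, 7}
Tree: B1–B2, B1–B3
Every bag has size at most 5, so the width is 5 − 1 = 4 and tw(G) ≤ 4. For the lower bound, the 5 vertices {1, 2, 3, 4, 6} are pairwise adjacent, and any tree decomposition puts a clique entirely inside one bag — forcing width ≥ 4. Combining the bounds, tw(G) = 4.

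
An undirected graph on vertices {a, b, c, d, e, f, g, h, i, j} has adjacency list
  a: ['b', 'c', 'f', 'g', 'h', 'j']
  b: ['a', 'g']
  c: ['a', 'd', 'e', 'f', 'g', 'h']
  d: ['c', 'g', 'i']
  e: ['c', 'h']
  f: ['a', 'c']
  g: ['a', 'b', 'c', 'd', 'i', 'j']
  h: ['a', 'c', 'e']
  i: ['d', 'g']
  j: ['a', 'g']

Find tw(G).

A width-2 tree decomposition is:
Bags: B1 = {a, c, h}  B2 = {a, c, g}  B3 = {a, c, f}  B4 = {c, d, g}  B5 = {d, g, i}  B6 = {a, g, j}  B7 = {a, b, g}  B8 = {c, e, h}
Tree: B1–B2, B2–B3, B2–B4, B4–B5, B2–B6, B2–B7, B1–B8
Each bag holds 3 vertices, so the decomposition has width 2, which upper-bounds the treewidth. Conversely, {c, d, g} is a clique of size 3, and the vertices of any clique must share a bag in every tree decomposition; so some bag has ≥ 3 vertices and tw(G) ≥ 2. Hence tw(G) = 2 exactly.

2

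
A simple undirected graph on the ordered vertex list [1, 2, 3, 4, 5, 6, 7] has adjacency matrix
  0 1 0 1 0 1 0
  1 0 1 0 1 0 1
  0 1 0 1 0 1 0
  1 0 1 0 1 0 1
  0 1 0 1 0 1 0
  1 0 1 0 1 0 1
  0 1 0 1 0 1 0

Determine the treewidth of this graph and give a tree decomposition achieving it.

Treewidth 3.
One optimal decomposition is:
Bags: B1 = {1, 2, 4, 6}  B2 = {2, 3, 4, 6}  B3 = {2, 4, 6, 7}  B4 = {2, 4, 5, 6}
Tree: B1–B2, B2–B3, B3–B4

Each bag holds 4 vertices, so the decomposition has width 3, which upper-bounds the treewidth. For the lower bound: the 4 vertex sets {1,4}, {3,6}, {2}, {7} are disjoint, each induces a connected subgraph, and every pair is joined by at least one edge of G. Contracting each set to a single vertex therefore yields K_{4} as a minor, and since treewidth is minor-monotone, tw(G) ≥ tw(K_{4}) = 3. Combining the bounds, tw(G) = 3.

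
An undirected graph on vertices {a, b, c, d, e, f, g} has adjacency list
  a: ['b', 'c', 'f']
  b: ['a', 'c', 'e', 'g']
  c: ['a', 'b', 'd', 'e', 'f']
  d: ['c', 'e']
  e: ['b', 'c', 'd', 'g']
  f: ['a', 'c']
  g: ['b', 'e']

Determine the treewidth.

A width-2 tree decomposition is:
Bags: B1 = {b, c, e}  B2 = {c, d, e}  B3 = {b, e, g}  B4 = {a, b, c}  B5 = {a, c, f}
Tree: B1–B2, B1–B3, B1–B4, B4–B5
Every bag has size at most 3, so the width is 3 − 1 = 2 and tw(G) ≤ 2. On the other hand G contains the 3-clique {b, e, g}. A clique must lie in a single bag of any decomposition, so no decomposition can have width below 2. The upper and lower bounds meet at 2, so that is the treewidth.

2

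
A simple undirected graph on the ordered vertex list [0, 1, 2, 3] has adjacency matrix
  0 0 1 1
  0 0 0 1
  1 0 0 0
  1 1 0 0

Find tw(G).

A width-1 tree decomposition is:
Bags: B1 = {0, 2}  B2 = {0, 3}  B3 = {1, 3}
Tree: B1–B2, B2–B3
The largest bag has 2 vertices, giving width 1; this decomposition certifies tw(G) ≤ 1. G has an edge, so its treewidth is at least 1. Therefore the treewidth is 1.

1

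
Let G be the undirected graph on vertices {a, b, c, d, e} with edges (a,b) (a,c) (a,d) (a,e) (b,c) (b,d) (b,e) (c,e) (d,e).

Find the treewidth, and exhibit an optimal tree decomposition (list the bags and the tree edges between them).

Every bag has size at most 4, so the width is 4 − 1 = 3 and tw(G) ≤ 3. On the other hand G contains the 4-clique {a, b, d, e}. A clique must lie in a single bag of any decomposition, so no decomposition can have width below 3. Hence tw(G) = 3 exactly.

Treewidth 3.
One such decomposition:
Bags: B1 = {a, b, c, e}  B2 = {a, b, d, e}
Tree: B1–B2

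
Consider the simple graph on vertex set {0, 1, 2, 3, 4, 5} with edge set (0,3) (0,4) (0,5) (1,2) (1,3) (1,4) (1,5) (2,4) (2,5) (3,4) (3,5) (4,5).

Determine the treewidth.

A width-3 tree decomposition is:
Bags: B1 = {1, 3, 4, 5}  B2 = {1, 2, 4, 5}  B3 = {0, 3, 4, 5}
Tree: B1–B2, B1–B3
Each bag holds 4 vertices, so the decomposition has width 3, which upper-bounds the treewidth. On the other hand G contains the 4-clique {0, 3, 4, 5}. A clique must lie in a single bag of any decomposition, so no decomposition can have width below 3. The upper and lower bounds meet at 3, so that is the treewidth.

3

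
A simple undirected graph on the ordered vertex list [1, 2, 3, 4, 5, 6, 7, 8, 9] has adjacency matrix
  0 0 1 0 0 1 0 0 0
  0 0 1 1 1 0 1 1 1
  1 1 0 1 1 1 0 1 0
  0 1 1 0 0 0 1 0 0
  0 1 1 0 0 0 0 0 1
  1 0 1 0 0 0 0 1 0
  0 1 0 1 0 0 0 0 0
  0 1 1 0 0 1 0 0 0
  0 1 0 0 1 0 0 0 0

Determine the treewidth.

A width-2 tree decomposition is:
Bags: B1 = {2, 4, 7}  B2 = {2, 3, 4}  B3 = {2, 3, 5}  B4 = {2, 5, 9}  B5 = {2, 3, 8}  B6 = {3, 6, 8}  B7 = {1, 3, 6}
Tree: B1–B2, B2–B3, B3–B4, B3–B5, B5–B6, B6–B7
Every bag has size at most 3, so the width is 3 − 1 = 2 and tw(G) ≤ 2. Conversely, {1, 3, 6} is a clique of size 3, and the vertices of any clique must share a bag in every tree decomposition; so some bag has ≥ 3 vertices and tw(G) ≥ 2. Therefore the treewidth is 2.

2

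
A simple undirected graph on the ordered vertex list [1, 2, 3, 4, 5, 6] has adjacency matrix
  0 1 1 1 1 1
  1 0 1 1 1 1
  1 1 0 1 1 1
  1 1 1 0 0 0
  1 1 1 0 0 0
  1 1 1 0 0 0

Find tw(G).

A width-3 tree decomposition is:
Bags: B1 = {1, 2, 3, 6}  B2 = {1, 2, 3, 5}  B3 = {1, 2, 3, 4}
Tree: B1–B2, B1–B3
Each bag holds 4 vertices, so the decomposition has width 3, which upper-bounds the treewidth. On the other hand G contains the 4-clique {1, 2, 3, 4}. A clique must lie in a single bag of any decomposition, so no decomposition can have width below 3. Hence tw(G) = 3 exactly.

3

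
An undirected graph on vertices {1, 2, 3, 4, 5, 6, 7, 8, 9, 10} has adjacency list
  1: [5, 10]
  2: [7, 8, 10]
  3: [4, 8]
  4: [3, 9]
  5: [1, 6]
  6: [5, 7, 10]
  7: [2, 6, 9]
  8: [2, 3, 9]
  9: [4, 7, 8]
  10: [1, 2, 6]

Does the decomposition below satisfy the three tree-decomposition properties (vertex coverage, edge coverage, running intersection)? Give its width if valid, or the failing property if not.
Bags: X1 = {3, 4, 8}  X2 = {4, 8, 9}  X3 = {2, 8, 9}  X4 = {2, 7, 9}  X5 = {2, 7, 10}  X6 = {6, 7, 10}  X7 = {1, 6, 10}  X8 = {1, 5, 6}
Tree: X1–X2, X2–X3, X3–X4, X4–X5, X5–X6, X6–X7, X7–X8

Every vertex of G appears in some bag (union = {1, 2, 3, 4, 5, 6, 7, 8, 9, 10}); every edge is covered by a bag; and for each vertex v the set of bags containing v is connected in the bag tree. The decomposition is therefore valid. The largest bag has 3 vertices, so the width is 2.

Yes; width 2.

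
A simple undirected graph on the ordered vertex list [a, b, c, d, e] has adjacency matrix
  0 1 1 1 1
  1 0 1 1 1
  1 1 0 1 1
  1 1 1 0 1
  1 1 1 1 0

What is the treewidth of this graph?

A width-4 tree decomposition is:
Bags: B1 = {a, b, c, d, e}
Tree: (single bag)
With just one bag of size 5, the width is 5 − 1 = 4, so tw(G) ≤ 4. Conversely, {a, b, c, d, e} is a clique of size 5, and the vertices of any clique must share a bag in every tree decomposition; so some bag has ≥ 5 vertices and tw(G) ≥ 4. The upper and lower bounds meet at 4, so that is the treewidth.

4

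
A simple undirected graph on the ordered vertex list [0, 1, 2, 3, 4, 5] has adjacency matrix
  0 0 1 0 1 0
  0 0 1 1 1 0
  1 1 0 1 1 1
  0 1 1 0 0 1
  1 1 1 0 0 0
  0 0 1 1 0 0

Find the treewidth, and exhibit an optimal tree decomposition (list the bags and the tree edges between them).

Every bag has size at most 3, so the width is 3 − 1 = 2 and tw(G) ≤ 2. On the other hand G contains the 3-clique {0, 2, 4}. A clique must lie in a single bag of any decomposition, so no decomposition can have width below 2. Hence tw(G) = 2 exactly.

Treewidth 2.
One optimal decomposition is:
Bags: B1 = {2, 3, 5}  B2 = {1, 2, 3}  B3 = {1, 2, 4}  B4 = {0, 2, 4}
Tree: B1–B2, B2–B3, B3–B4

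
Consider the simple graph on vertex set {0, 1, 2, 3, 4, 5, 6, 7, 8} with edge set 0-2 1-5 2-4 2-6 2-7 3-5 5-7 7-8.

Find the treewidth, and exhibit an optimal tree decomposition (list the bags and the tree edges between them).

Every bag has size at most 2, so the width is 2 − 1 = 1 and tw(G) ≤ 1. Since G has at least one edge (e.g. 2–7), it is not an edgeless graph, so tw(G) ≥ 1. Combining the bounds, tw(G) = 1.

Treewidth 1.
Bags: B1 = {2, 7}  B2 = {2, 6}  B3 = {5, 7}  B4 = {2, 4}  B5 = {3, 5}  B6 = {7, 8}  B7 = {0, 2}  B8 = {1, 5}
Tree: B1–B2, B1–B3, B2–B4, B3–B5, B1–B6, B4–B7, B3–B8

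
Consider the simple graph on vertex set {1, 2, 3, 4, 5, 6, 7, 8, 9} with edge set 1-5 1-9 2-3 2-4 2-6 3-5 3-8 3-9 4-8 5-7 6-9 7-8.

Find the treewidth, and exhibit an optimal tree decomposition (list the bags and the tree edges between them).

Treewidth 3.
One such decomposition:
Bags: B1 = {1, 5, 7, 9}  B2 = {3, 5, 7, 9}  B3 = {3, 7, 8, 9}  B4 = {3, 6, 8, 9}  B5 = {2, 3, 6, 8}  B6 = {2, 4, 6, 8}
Tree: B1–B2, B2–B3, B3–B4, B4–B5, B5–B6

Every bag has size at most 4, so the width is 4 − 1 = 3 and tw(G) ≤ 3. For the lower bound: the 4 vertex sets {1,5,7}, {9}, {3}, {2,4,6,8} are disjoint, each induces a connected subgraph, and every pair is joined by at least one edge of G. Contracting each set to a single vertex therefore yields K_{4} as a minor, and since treewidth is minor-monotone, tw(G) ≥ tw(K_{4}) = 3. Therefore the treewidth is 3.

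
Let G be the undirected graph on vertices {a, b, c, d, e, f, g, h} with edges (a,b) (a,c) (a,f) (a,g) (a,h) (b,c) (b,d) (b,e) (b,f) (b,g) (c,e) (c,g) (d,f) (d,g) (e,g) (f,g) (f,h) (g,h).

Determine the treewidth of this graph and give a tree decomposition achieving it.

Treewidth 3.
One optimal decomposition is:
Bags: B1 = {a, b, f, g}  B2 = {a, f, g, h}  B3 = {a, b, c, g}  B4 = {b, d, f, g}  B5 = {b, c, e, g}
Tree: B1–B2, B1–B3, B1–B4, B3–B5

The largest bag has 4 vertices, giving width 3; this decomposition certifies tw(G) ≤ 3. Conversely, {a, f, g, h} is a clique of size 4, and the vertices of any clique must share a bag in every tree decomposition; so some bag has ≥ 4 vertices and tw(G) ≥ 3. Combining the bounds, tw(G) = 3.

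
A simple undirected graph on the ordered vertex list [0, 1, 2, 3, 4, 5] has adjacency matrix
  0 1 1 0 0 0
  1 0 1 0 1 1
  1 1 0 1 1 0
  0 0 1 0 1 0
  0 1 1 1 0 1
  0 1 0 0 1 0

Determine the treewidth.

A width-2 tree decomposition is:
Bags: B1 = {2, 3, 4}  B2 = {1, 2, 4}  B3 = {0, 1, 2}  B4 = {1, 4, 5}
Tree: B1–B2, B2–B3, B2–B4
Each bag holds 3 vertices, so the decomposition has width 2, which upper-bounds the treewidth. On the other hand G contains the 3-clique {0, 1, 2}. A clique must lie in a single bag of any decomposition, so no decomposition can have width below 2. Combining the bounds, tw(G) = 2.

2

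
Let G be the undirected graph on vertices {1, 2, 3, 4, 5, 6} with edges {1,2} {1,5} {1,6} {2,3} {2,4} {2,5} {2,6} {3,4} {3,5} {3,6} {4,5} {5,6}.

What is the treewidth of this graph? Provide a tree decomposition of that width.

Treewidth 3.
Bags: B1 = {1, 2, 5, 6}  B2 = {2, 3, 5, 6}  B3 = {2, 3, 4, 5}
Tree: B1–B2, B2–B3

Every bag has size at most 4, so the width is 4 − 1 = 3 and tw(G) ≤ 3. Conversely, {1, 2, 5, 6} is a clique of size 4, and the vertices of any clique must share a bag in every tree decomposition; so some bag has ≥ 4 vertices and tw(G) ≥ 3. Therefore the treewidth is 3.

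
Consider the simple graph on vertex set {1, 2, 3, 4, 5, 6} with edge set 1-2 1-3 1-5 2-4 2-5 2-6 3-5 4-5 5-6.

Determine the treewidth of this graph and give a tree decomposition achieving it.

Each bag holds 3 vertices, so the decomposition has width 2, which upper-bounds the treewidth. For the lower bound, the 3 vertices {1, 2, 5} are pairwise adjacent, and any tree decomposition puts a clique entirely inside one bag — forcing width ≥ 2. Hence tw(G) = 2 exactly.

Treewidth 2.
Bags: B1 = {2, 4, 5}  B2 = {2, 5, 6}  B3 = {1, 2, 5}  B4 = {1, 3, 5}
Tree: B1–B2, B2–B3, B3–B4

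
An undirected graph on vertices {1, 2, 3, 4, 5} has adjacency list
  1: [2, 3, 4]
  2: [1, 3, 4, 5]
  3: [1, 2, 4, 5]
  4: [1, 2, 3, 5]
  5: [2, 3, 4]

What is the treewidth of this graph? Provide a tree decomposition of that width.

Every bag has size at most 4, so the width is 4 − 1 = 3 and tw(G) ≤ 3. On the other hand G contains the 4-clique {1, 2, 3, 4}. A clique must lie in a single bag of any decomposition, so no decomposition can have width below 3. Hence tw(G) = 3 exactly.

Treewidth 3.
One optimal decomposition is:
Bags: B1 = {1, 2, 3, 4}  B2 = {2, 3, 4, 5}
Tree: B1–B2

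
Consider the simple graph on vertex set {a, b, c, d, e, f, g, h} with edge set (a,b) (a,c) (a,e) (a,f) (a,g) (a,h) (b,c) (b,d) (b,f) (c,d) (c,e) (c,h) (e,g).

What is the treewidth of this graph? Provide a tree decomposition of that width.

The largest bag has 3 vertices, giving width 2; this decomposition certifies tw(G) ≤ 2. For the lower bound, the 3 vertices {b, c, d} are pairwise adjacent, and any tree decomposition puts a clique entirely inside one bag — forcing width ≥ 2. Therefore the treewidth is 2.

Treewidth 2.
Bags: B1 = {a, c, e}  B2 = {a, e, g}  B3 = {a, b, c}  B4 = {a, c, h}  B5 = {a, b, f}  B6 = {b, c, d}
Tree: B1–B2, B1–B3, B1–B4, B3–B5, B3–B6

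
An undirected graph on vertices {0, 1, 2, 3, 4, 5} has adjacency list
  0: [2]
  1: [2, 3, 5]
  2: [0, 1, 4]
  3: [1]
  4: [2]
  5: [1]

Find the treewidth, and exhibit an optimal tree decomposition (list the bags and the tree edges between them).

Treewidth 1.
One such decomposition:
Bags: B1 = {2, 4}  B2 = {1, 2}  B3 = {1, 5}  B4 = {1, 3}  B5 = {0, 2}
Tree: B1–B2, B2–B3, B2–B4, B1–B5

Every bag has size at most 2, so the width is 2 − 1 = 1 and tw(G) ≤ 1. Any graph with an edge has treewidth ≥ 1, and G has the edge 2–4. The upper and lower bounds meet at 1, so that is the treewidth.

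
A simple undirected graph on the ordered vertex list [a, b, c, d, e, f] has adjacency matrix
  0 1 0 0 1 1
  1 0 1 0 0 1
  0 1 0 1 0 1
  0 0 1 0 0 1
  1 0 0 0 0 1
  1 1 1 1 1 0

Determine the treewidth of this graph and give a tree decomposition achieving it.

Every bag has size at most 3, so the width is 3 − 1 = 2 and tw(G) ≤ 2. On the other hand G contains the 3-clique {c, d, f}. A clique must lie in a single bag of any decomposition, so no decomposition can have width below 2. Combining the bounds, tw(G) = 2.

Treewidth 2.
One such decomposition:
Bags: B1 = {b, c, f}  B2 = {c, d, f}  B3 = {a, b, f}  B4 = {a, e, f}
Tree: B1–B2, B1–B3, B3–B4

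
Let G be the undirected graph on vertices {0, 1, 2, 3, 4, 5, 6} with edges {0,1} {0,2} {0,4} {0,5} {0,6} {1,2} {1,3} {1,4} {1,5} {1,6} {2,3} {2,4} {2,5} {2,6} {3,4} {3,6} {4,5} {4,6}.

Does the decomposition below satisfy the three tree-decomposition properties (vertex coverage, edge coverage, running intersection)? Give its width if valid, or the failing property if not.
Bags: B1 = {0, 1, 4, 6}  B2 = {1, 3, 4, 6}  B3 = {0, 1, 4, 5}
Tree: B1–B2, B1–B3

A tree decomposition must satisfy three properties: every vertex lies in some bag; for every edge, both endpoints lie together in some bag; and for every vertex, the bags containing it form a connected subtree. Here vertex 2 appears in no bag, so the decomposition is invalid.

No — vertex 2 appears in no bag.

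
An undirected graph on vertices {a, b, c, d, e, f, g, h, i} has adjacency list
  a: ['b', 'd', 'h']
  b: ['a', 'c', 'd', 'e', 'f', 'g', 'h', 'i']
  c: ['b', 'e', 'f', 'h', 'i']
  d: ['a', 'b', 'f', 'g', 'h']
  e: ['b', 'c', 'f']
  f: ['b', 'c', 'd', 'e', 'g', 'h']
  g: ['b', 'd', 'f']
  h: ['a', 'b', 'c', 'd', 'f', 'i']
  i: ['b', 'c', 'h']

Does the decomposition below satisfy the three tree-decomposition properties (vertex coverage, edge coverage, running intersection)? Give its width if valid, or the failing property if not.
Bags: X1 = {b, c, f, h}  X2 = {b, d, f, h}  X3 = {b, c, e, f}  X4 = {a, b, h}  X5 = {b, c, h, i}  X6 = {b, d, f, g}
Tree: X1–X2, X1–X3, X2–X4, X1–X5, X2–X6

A tree decomposition must satisfy three properties: every vertex lies in some bag; for every edge, both endpoints lie together in some bag; and for every vertex, the bags containing it form a connected subtree. Here edge (d,a) lies in no bag, so the decomposition is invalid.

No — edge (d,a) lies in no bag.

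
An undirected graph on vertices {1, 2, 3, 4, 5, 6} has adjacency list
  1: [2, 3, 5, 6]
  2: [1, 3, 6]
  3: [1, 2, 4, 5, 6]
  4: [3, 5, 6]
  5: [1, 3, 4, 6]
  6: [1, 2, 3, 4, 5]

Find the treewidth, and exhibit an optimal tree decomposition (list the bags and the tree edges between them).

Each bag holds 4 vertices, so the decomposition has width 3, which upper-bounds the treewidth. On the other hand G contains the 4-clique {1, 2, 3, 6}. A clique must lie in a single bag of any decomposition, so no decomposition can have width below 3. Combining the bounds, tw(G) = 3.

Treewidth 3.
One optimal decomposition is:
Bags: B1 = {1, 3, 5, 6}  B2 = {1, 2, 3, 6}  B3 = {3, 4, 5, 6}
Tree: B1–B2, B1–B3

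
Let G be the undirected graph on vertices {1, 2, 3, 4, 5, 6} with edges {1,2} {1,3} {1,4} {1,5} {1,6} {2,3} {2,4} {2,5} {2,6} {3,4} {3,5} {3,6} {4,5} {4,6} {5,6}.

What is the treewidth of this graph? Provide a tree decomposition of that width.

Treewidth 5.
One optimal decomposition is:
Bags: B1 = {1, 2, 3, 4, 5, 6}
Tree: (single bag)

With just one bag of size 6, the width is 6 − 1 = 5, so tw(G) ≤ 5. For the lower bound, the 6 vertices {1, 2, 3, 4, 5, 6} are pairwise adjacent, and any tree decomposition puts a clique entirely inside one bag — forcing width ≥ 5. Therefore the treewidth is 5.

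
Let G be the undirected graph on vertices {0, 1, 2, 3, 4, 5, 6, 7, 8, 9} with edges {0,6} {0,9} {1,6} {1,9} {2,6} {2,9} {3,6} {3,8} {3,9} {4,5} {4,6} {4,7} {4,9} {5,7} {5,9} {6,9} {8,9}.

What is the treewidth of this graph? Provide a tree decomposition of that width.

Treewidth 2.
One such decomposition:
Bags: B1 = {4, 5, 9}  B2 = {4, 6, 9}  B3 = {4, 5, 7}  B4 = {0, 6, 9}  B5 = {3, 6, 9}  B6 = {1, 6, 9}  B7 = {2, 6, 9}  B8 = {3, 8, 9}
Tree: B1–B2, B1–B3, B2–B4, B4–B5, B4–B6, B5–B7, B5–B8

Every bag has size at most 3, so the width is 3 − 1 = 2 and tw(G) ≤ 2. On the other hand G contains the 3-clique {3, 8, 9}. A clique must lie in a single bag of any decomposition, so no decomposition can have width below 2. Therefore the treewidth is 2.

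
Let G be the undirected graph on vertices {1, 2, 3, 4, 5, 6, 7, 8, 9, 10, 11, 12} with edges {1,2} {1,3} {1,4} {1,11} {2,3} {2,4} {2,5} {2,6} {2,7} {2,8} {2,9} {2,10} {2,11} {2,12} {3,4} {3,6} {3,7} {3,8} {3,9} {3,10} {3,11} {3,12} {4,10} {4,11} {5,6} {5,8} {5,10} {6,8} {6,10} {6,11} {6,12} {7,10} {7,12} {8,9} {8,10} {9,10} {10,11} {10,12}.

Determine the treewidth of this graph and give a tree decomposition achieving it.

Treewidth 4.
One optimal decomposition is:
Bags: B1 = {2, 3, 6, 10, 11}  B2 = {2, 3, 6, 8, 10}  B3 = {2, 3, 8, 9, 10}  B4 = {2, 3, 4, 10, 11}  B5 = {2, 3, 6, 10, 12}  B6 = {1, 2, 3, 4, 11}  B7 = {2, 3, 7, 10, 12}  B8 = {2, 5, 6, 8, 10}
Tree: B1–B2, B2–B3, B1–B4, B1–B5, B4–B6, B5–B7, B2–B8

Every bag has size at most 5, so the width is 5 − 1 = 4 and tw(G) ≤ 4. For the lower bound, the 5 vertices {1, 2, 3, 4, 11} are pairwise adjacent, and any tree decomposition puts a clique entirely inside one bag — forcing width ≥ 4. Hence tw(G) = 4 exactly.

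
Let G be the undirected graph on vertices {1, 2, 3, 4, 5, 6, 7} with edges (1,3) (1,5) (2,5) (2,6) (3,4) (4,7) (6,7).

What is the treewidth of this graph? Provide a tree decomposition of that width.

Each bag holds 3 vertices, so the decomposition has width 2, which upper-bounds the treewidth. For the lower bound, G contains the cycle 2–5–1–3–4–7–6–2, so G is not a forest; only forests have treewidth ≤ 1, hence tw(G) ≥ 2. Hence tw(G) = 2 exactly.

Treewidth 2.
One optimal decomposition is:
Bags: B1 = {1, 2, 5}  B2 = {1, 2, 3}  B3 = {2, 3, 4}  B4 = {2, 4, 7}  B5 = {2, 6, 7}
Tree: B1–B2, B2–B3, B3–B4, B4–B5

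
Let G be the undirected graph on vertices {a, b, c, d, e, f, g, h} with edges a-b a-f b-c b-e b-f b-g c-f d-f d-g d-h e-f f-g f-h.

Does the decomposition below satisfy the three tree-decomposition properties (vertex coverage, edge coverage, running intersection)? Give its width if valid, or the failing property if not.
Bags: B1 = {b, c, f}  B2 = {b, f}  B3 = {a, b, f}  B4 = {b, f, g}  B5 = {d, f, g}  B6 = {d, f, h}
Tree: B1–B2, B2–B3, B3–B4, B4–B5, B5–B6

A tree decomposition must satisfy three properties: every vertex lies in some bag; for every edge, both endpoints lie together in some bag; and for every vertex, the bags containing it form a connected subtree. Here vertex e appears in no bag, so the decomposition is invalid.

No — vertex e appears in no bag.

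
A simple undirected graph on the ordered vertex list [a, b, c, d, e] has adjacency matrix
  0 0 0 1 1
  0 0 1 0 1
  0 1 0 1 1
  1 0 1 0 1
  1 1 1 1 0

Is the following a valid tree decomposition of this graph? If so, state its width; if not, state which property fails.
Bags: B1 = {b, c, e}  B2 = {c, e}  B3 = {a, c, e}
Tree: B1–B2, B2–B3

No — vertex d appears in no bag.

A tree decomposition must satisfy three properties: every vertex lies in some bag; for every edge, both endpoints lie together in some bag; and for every vertex, the bags containing it form a connected subtree. Here vertex d appears in no bag, so the decomposition is invalid.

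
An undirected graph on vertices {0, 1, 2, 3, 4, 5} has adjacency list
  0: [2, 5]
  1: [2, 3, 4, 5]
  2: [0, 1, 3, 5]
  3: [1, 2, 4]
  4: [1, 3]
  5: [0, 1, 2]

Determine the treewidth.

2

A width-2 tree decomposition is:
Bags: B1 = {1, 2, 5}  B2 = {0, 2, 5}  B3 = {1, 2, 3}  B4 = {1, 3, 4}
Tree: B1–B2, B1–B3, B3–B4
Each bag holds 3 vertices, so the decomposition has width 2, which upper-bounds the treewidth. On the other hand G contains the 3-clique {0, 2, 5}. A clique must lie in a single bag of any decomposition, so no decomposition can have width below 2. The upper and lower bounds meet at 2, so that is the treewidth.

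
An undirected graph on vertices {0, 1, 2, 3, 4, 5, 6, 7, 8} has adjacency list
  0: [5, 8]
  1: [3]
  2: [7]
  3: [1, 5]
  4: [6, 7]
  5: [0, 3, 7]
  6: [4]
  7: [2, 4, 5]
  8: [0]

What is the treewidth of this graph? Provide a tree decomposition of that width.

Every bag has size at most 2, so the width is 2 − 1 = 1 and tw(G) ≤ 1. Any graph with an edge has treewidth ≥ 1, and G has the edge 5–3. Hence tw(G) = 1 exactly.

Treewidth 1.
One such decomposition:
Bags: B1 = {3, 5}  B2 = {5, 7}  B3 = {4, 7}  B4 = {0, 5}  B5 = {0, 8}  B6 = {4, 6}  B7 = {2, 7}  B8 = {1, 3}
Tree: B1–B2, B2–B3, B2–B4, B4–B5, B3–B6, B3–B7, B1–B8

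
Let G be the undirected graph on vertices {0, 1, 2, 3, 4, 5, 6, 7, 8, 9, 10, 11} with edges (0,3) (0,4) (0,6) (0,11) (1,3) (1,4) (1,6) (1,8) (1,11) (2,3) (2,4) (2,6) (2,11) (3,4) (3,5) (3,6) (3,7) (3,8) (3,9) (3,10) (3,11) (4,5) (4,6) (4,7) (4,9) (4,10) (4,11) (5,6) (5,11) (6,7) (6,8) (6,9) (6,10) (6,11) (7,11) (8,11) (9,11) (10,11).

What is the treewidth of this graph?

A width-4 tree decomposition is:
Bags: B1 = {3, 4, 6, 7, 11}  B2 = {3, 4, 5, 6, 11}  B3 = {3, 4, 6, 10, 11}  B4 = {0, 3, 4, 6, 11}  B5 = {1, 3, 4, 6, 11}  B6 = {3, 4, 6, 9, 11}  B7 = {1, 3, 6, 8, 11}  B8 = {2, 3, 4, 6, 11}
Tree: B1–B2, B1–B3, B2–B4, B3–B5, B5–B6, B5–B7, B5–B8
Every bag has size at most 5, so the width is 5 − 1 = 4 and tw(G) ≤ 4. For the lower bound, the 5 vertices {1, 3, 6, 8, 11} are pairwise adjacent, and any tree decomposition puts a clique entirely inside one bag — forcing width ≥ 4. The upper and lower bounds meet at 4, so that is the treewidth.

4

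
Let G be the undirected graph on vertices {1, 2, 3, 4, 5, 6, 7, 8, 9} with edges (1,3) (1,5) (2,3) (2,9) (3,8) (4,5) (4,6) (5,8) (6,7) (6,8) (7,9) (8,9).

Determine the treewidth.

A width-3 tree decomposition is:
Bags: B1 = {4, 5, 6, 7}  B2 = {5, 6, 7, 8}  B3 = {5, 7, 8, 9}  B4 = {1, 5, 8, 9}  B5 = {1, 3, 8, 9}  B6 = {1, 2, 3, 9}
Tree: B1–B2, B2–B3, B3–B4, B4–B5, B5–B6
Every bag has size at most 4, so the width is 4 − 1 = 3 and tw(G) ≤ 3. For the lower bound: the 4 vertex sets {4,6,7}, {5}, {8}, {1,2,3,9} are disjoint, each induces a connected subgraph, and every pair is joined by at least one edge of G. Contracting each set to a single vertex therefore yields K_{4} as a minor, and since treewidth is minor-monotone, tw(G) ≥ tw(K_{4}) = 3. The upper and lower bounds meet at 3, so that is the treewidth.

3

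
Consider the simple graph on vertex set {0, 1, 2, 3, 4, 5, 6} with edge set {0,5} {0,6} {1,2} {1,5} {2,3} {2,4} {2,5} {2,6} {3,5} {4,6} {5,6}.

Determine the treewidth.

A width-2 tree decomposition is:
Bags: B1 = {2, 5, 6}  B2 = {2, 4, 6}  B3 = {2, 3, 5}  B4 = {1, 2, 5}  B5 = {0, 5, 6}
Tree: B1–B2, B1–B3, B1–B4, B1–B5
Every bag has size at most 3, so the width is 3 − 1 = 2 and tw(G) ≤ 2. Conversely, {0, 5, 6} is a clique of size 3, and the vertices of any clique must share a bag in every tree decomposition; so some bag has ≥ 3 vertices and tw(G) ≥ 2. Combining the bounds, tw(G) = 2.

2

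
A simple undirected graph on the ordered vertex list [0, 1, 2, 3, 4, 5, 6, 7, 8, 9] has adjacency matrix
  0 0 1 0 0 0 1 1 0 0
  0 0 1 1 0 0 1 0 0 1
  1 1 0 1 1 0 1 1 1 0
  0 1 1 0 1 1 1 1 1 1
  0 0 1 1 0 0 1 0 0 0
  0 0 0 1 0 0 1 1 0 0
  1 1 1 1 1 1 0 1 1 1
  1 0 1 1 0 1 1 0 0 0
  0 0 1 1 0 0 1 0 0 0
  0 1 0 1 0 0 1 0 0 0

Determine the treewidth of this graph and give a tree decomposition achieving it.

Each bag holds 4 vertices, so the decomposition has width 3, which upper-bounds the treewidth. On the other hand G contains the 4-clique {0, 2, 6, 7}. A clique must lie in a single bag of any decomposition, so no decomposition can have width below 3. Combining the bounds, tw(G) = 3.

Treewidth 3.
One optimal decomposition is:
Bags: B1 = {2, 3, 6, 7}  B2 = {1, 2, 3, 6}  B3 = {1, 3, 6, 9}  B4 = {2, 3, 4, 6}  B5 = {0, 2, 6, 7}  B6 = {3, 5, 6, 7}  B7 = {2, 3, 6, 8}
Tree: B1–B2, B2–B3, B2–B4, B1–B5, B1–B6, B2–B7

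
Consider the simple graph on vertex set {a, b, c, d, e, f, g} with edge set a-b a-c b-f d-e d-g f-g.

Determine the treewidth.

1

A width-1 tree decomposition is:
Bags: B1 = {a, c}  B2 = {a, b}  B3 = {b, f}  B4 = {f, g}  B5 = {d, g}  B6 = {d, e}
Tree: B1–B2, B2–B3, B3–B4, B4–B5, B5–B6
The largest bag has 2 vertices, giving width 1; this decomposition certifies tw(G) ≤ 1. Since G has at least one edge (e.g. c–a), it is not an edgeless graph, so tw(G) ≥ 1. The upper and lower bounds meet at 1, so that is the treewidth.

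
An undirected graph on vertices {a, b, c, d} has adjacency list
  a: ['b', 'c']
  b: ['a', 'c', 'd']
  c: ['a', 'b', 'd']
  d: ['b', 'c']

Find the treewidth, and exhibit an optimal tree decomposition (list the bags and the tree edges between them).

Each bag holds 3 vertices, so the decomposition has width 2, which upper-bounds the treewidth. On the other hand G contains the 3-clique {b, c, d}. A clique must lie in a single bag of any decomposition, so no decomposition can have width below 2. The upper and lower bounds meet at 2, so that is the treewidth.

Treewidth 2.
Bags: B1 = {b, c, d}  B2 = {a, b, c}
Tree: B1–B2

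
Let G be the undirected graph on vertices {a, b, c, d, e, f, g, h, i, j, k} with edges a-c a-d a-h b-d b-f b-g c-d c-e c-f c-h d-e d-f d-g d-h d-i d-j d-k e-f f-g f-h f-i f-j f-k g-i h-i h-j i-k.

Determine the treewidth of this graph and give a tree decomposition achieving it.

Treewidth 3.
One such decomposition:
Bags: B1 = {d, f, h, i}  B2 = {c, d, f, h}  B3 = {c, d, e, f}  B4 = {a, c, d, h}  B5 = {d, f, h, j}  B6 = {d, f, g, i}  B7 = {b, d, f, g}  B8 = {d, f, i, k}
Tree: B1–B2, B2–B3, B2–B4, B1–B5, B1–B6, B6–B7, B6–B8

Every bag has size at most 4, so the width is 4 − 1 = 3 and tw(G) ≤ 3. For the lower bound, the 4 vertices {a, c, d, h} are pairwise adjacent, and any tree decomposition puts a clique entirely inside one bag — forcing width ≥ 3. Hence tw(G) = 3 exactly.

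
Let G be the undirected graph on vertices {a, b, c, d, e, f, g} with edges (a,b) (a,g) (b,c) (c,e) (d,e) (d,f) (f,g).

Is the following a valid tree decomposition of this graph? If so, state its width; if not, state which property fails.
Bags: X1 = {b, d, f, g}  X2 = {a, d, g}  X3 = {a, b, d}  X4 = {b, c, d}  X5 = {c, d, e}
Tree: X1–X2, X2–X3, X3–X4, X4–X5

A tree decomposition must satisfy three properties: every vertex lies in some bag; for every edge, both endpoints lie together in some bag; and for every vertex, the bags containing it form a connected subtree. Here bags containing vertex b are not connected in the tree, so the decomposition is invalid.

No — bags containing vertex b are not connected in the tree.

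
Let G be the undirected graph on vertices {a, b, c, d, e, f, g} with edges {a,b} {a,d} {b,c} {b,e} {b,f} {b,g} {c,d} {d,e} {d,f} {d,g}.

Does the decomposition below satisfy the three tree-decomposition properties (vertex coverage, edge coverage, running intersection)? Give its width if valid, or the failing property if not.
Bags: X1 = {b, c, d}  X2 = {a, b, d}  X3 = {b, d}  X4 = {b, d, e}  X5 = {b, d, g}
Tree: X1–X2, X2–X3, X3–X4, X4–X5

No — vertex f appears in no bag.

A tree decomposition must satisfy three properties: every vertex lies in some bag; for every edge, both endpoints lie together in some bag; and for every vertex, the bags containing it form a connected subtree. Here vertex f appears in no bag, so the decomposition is invalid.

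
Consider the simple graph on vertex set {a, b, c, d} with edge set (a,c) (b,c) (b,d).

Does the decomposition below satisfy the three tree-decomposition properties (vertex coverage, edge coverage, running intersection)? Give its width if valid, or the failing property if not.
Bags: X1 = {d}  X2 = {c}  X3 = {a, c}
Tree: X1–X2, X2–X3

A tree decomposition must satisfy three properties: every vertex lies in some bag; for every edge, both endpoints lie together in some bag; and for every vertex, the bags containing it form a connected subtree. Here vertex b appears in no bag, so the decomposition is invalid.

No — vertex b appears in no bag.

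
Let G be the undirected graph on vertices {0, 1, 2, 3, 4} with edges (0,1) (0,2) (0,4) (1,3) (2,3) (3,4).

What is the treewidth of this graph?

A width-2 tree decomposition is:
Bags: B1 = {0, 2, 3}  B2 = {0, 3, 4}  B3 = {0, 1, 3}
Tree: B1–B2, B2–B3
The largest bag has 3 vertices, giving width 2; this decomposition certifies tw(G) ≤ 2. The edges 3–2–0–4–3 form a cycle, so G is not a tree and its treewidth is at least 2. Hence tw(G) = 2 exactly.

2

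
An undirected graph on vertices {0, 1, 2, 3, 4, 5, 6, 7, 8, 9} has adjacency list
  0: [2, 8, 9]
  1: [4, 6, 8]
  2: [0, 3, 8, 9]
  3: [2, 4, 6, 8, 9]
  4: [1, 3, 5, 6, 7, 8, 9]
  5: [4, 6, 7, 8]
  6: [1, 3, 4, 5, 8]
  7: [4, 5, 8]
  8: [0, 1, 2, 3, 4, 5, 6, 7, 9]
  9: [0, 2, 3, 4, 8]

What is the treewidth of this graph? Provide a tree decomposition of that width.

Treewidth 3.
Bags: B1 = {1, 4, 6, 8}  B2 = {3, 4, 6, 8}  B3 = {3, 4, 8, 9}  B4 = {4, 5, 6, 8}  B5 = {2, 3, 8, 9}  B6 = {4, 5, 7, 8}  B7 = {0, 2, 8, 9}
Tree: B1–B2, B2–B3, B1–B4, B3–B5, B4–B6, B5–B7

Every bag has size at most 4, so the width is 4 − 1 = 3 and tw(G) ≤ 3. Conversely, {0, 2, 8, 9} is a clique of size 4, and the vertices of any clique must share a bag in every tree decomposition; so some bag has ≥ 4 vertices and tw(G) ≥ 3. Hence tw(G) = 3 exactly.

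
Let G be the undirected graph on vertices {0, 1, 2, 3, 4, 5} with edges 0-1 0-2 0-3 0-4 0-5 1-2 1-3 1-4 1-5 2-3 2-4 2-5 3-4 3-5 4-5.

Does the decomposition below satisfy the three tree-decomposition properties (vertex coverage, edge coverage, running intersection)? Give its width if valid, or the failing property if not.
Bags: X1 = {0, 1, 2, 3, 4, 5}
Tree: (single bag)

Checking the three conditions: (i) the bags cover all of {0, 1, 2, 3, 4, 5}; (ii) for each edge, some bag contains both endpoints; (iii) the bags containing any fixed vertex form a subtree. All hold, so the decomposition is valid with width 6 − 1 = 5.

Yes; width 5.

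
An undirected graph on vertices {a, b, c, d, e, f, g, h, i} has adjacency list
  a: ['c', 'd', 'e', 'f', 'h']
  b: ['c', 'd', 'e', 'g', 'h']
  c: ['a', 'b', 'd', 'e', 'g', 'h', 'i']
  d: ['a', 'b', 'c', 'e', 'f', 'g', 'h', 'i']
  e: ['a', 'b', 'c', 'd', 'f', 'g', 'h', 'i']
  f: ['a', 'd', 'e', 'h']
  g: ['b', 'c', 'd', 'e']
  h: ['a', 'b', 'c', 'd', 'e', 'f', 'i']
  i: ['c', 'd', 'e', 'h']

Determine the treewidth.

A width-4 tree decomposition is:
Bags: B1 = {b, c, d, e, h}  B2 = {b, c, d, e, g}  B3 = {a, c, d, e, h}  B4 = {a, d, e, f, h}  B5 = {c, d, e, h, i}
Tree: B1–B2, B1–B3, B3–B4, B1–B5
Every bag has size at most 5, so the width is 5 − 1 = 4 and tw(G) ≤ 4. For the lower bound, the 5 vertices {b, c, d, e, g} are pairwise adjacent, and any tree decomposition puts a clique entirely inside one bag — forcing width ≥ 4. Combining the bounds, tw(G) = 4.

4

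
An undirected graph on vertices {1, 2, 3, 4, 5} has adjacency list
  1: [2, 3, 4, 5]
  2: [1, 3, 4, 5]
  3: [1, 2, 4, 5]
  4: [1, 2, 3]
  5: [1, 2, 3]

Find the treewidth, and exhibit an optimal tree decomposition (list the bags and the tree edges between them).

Treewidth 3.
One such decomposition:
Bags: B1 = {1, 2, 3, 5}  B2 = {1, 2, 3, 4}
Tree: B1–B2

Every bag has size at most 4, so the width is 4 − 1 = 3 and tw(G) ≤ 3. For the lower bound, the 4 vertices {1, 2, 3, 4} are pairwise adjacent, and any tree decomposition puts a clique entirely inside one bag — forcing width ≥ 3. Therefore the treewidth is 3.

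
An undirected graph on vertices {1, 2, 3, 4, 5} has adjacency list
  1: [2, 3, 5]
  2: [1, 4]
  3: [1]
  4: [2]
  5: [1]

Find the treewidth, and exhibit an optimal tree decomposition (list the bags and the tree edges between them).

Each bag holds 2 vertices, so the decomposition has width 1, which upper-bounds the treewidth. Any graph with an edge has treewidth ≥ 1, and G has the edge 5–1. Combining the bounds, tw(G) = 1.

Treewidth 1.
One optimal decomposition is:
Bags: B1 = {1, 5}  B2 = {1, 2}  B3 = {1, 3}  B4 = {2, 4}
Tree: B1–B2, B2–B3, B2–B4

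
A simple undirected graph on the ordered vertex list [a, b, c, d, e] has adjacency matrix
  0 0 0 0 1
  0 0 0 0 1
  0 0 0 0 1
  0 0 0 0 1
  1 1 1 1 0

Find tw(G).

A width-1 tree decomposition is:
Bags: B1 = {b, e}  B2 = {a, e}  B3 = {d, e}  B4 = {c, e}
Tree: B1–B2, B2–B3, B2–B4
Every bag has size at most 2, so the width is 2 − 1 = 1 and tw(G) ≤ 1. Any graph with an edge has treewidth ≥ 1, and G has the edge e–b. Combining the bounds, tw(G) = 1.

1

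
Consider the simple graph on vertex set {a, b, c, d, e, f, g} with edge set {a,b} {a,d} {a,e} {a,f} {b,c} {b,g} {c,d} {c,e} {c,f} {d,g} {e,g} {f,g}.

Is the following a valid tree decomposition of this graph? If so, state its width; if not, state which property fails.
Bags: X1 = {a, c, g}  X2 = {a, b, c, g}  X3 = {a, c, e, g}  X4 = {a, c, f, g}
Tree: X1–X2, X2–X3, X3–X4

No — vertex d appears in no bag.

A tree decomposition must satisfy three properties: every vertex lies in some bag; for every edge, both endpoints lie together in some bag; and for every vertex, the bags containing it form a connected subtree. Here vertex d appears in no bag, so the decomposition is invalid.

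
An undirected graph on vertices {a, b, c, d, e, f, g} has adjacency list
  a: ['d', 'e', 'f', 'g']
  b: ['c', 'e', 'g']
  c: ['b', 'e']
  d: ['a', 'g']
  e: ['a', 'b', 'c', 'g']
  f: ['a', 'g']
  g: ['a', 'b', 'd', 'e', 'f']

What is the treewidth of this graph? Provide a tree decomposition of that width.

Every bag has size at most 3, so the width is 3 − 1 = 2 and tw(G) ≤ 2. For the lower bound, the 3 vertices {a, d, g} are pairwise adjacent, and any tree decomposition puts a clique entirely inside one bag — forcing width ≥ 2. The upper and lower bounds meet at 2, so that is the treewidth.

Treewidth 2.
One such decomposition:
Bags: B1 = {a, e, g}  B2 = {a, f, g}  B3 = {b, e, g}  B4 = {a, d, g}  B5 = {b, c, e}
Tree: B1–B2, B1–B3, B2–B4, B3–B5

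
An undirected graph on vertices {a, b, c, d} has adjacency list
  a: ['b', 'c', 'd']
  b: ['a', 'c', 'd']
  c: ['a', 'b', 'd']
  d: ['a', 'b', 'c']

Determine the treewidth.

A width-3 tree decomposition is:
Bags: B1 = {a, b, c, d}
Tree: (single bag)
With just one bag of size 4, the width is 4 − 1 = 3, so tw(G) ≤ 3. On the other hand G contains the 4-clique {a, b, c, d}. A clique must lie in a single bag of any decomposition, so no decomposition can have width below 3. Hence tw(G) = 3 exactly.

3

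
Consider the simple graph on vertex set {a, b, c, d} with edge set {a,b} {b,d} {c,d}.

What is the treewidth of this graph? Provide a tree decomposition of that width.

Every bag has size at most 2, so the width is 2 − 1 = 1 and tw(G) ≤ 1. Any graph with an edge has treewidth ≥ 1, and G has the edge c–d. Hence tw(G) = 1 exactly.

Treewidth 1.
One such decomposition:
Bags: B1 = {c, d}  B2 = {b, d}  B3 = {a, b}
Tree: B1–B2, B2–B3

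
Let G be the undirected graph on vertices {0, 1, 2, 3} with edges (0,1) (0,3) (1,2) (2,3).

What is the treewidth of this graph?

2

A width-2 tree decomposition is:
Bags: B1 = {0, 1, 3}  B2 = {1, 2, 3}
Tree: B1–B2
The largest bag has 3 vertices, giving width 2; this decomposition certifies tw(G) ≤ 2. For the lower bound, G contains the cycle 3–0–1–2–3, so G is not a forest; only forests have treewidth ≤ 1, hence tw(G) ≥ 2. Hence tw(G) = 2 exactly.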